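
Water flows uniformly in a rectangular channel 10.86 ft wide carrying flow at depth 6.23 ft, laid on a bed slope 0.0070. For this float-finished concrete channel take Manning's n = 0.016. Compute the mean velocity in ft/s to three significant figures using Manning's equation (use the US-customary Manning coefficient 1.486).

A = b·y = 10.86 × 6.23 = 67.66 ft²
P = b + 2y = 10.86 + 2×6.23 = 23.32 ft
R = A/P = 67.66/23.32 = 2.901 ft
Q = (1.486/n)·A·R^(2/3)·S^(1/2) = (1.486/0.016) × 67.66 × 2.901^(2/3) × 0.0070^(1/2) = 1069 ft³/s
V = Q/A = 1069/67.66 = 15.81 ft/s

15.8 ft/s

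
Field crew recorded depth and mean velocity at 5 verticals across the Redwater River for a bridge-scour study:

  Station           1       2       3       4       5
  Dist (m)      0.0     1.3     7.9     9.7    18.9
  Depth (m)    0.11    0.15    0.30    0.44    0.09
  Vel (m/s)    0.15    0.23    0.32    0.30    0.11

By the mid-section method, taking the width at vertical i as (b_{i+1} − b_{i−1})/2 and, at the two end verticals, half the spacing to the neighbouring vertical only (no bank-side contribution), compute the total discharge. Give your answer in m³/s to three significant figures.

w_1 = (1.3 − 0.0)/2 = 0.65 m; q_1 = 0.15 × 0.11 × 0.65 = 0.01073 m³/s
w_2 = (7.9 − 0.0)/2 = 3.95 m; q_2 = 0.23 × 0.15 × 3.95 = 0.1363 m³/s
w_3 = (9.7 − 1.3)/2 = 4.2 m; q_3 = 0.32 × 0.30 × 4.2 = 0.4032 m³/s
w_4 = (18.9 − 7.9)/2 = 5.5 m; q_4 = 0.30 × 0.44 × 5.5 = 0.7260 m³/s
w_5 = (18.9 − 9.7)/2 = 4.6 m; q_5 = 0.11 × 0.09 × 4.6 = 0.04554 m³/s
Q = Σ qᵢ = 1.322 m³/s

1.32 m³/s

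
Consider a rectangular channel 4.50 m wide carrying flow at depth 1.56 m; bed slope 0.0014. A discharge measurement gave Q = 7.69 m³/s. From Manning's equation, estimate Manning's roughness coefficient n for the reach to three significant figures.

A = b·y = 4.50 × 1.56 = 7.020 m²
P = b + 2y = 4.50 + 2×1.56 = 7.620 m
R = A/P = 7.020/7.620 = 0.9213 m
n = (1/Q)·A·R^(2/3)·S^(1/2) = (1/7.69) × 7.020 × 0.9468 × 0.03742 = 0.03234

0.0323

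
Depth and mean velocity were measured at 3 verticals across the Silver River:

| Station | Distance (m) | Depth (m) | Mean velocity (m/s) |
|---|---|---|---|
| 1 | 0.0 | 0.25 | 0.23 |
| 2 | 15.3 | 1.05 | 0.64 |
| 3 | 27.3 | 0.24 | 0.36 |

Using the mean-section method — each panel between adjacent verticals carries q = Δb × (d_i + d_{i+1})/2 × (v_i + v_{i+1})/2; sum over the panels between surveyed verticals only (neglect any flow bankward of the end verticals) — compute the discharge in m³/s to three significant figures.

Panel 1-2: Δb = 15.3 m, d̄ = (0.25+1.05)/2 = 0.65, v̄ = (0.23+0.64)/2 = 0.435 → q = 15.3×0.65×0.435 = 4.326 m³/s
Panel 2-3: Δb = 12 m, d̄ = (1.05+0.24)/2 = 0.645, v̄ = (0.64+0.36)/2 = 0.5 → q = 12×0.645×0.5 = 3.870 m³/s
Q = Σ q = 8.196 m³/s

8.20 m³/s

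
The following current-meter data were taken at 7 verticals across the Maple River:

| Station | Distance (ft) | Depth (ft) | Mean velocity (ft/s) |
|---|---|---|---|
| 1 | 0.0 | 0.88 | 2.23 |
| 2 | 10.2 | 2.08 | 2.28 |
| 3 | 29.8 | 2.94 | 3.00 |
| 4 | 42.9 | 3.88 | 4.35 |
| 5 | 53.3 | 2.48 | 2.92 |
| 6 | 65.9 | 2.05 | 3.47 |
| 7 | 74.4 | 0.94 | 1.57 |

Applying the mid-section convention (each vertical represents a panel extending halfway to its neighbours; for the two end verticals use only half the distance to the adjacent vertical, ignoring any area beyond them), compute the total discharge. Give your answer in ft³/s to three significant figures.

w_1 = (10.2 − 0.0)/2 = 5.1 ft; q_1 = 2.23 × 0.88 × 5.1 = 10.01 ft³/s
w_2 = (29.8 − 0.0)/2 = 14.9 ft; q_2 = 2.28 × 2.08 × 14.9 = 70.66 ft³/s
w_3 = (42.9 − 10.2)/2 = 16.35 ft; q_3 = 3.00 × 2.94 × 16.35 = 144.2 ft³/s
w_4 = (53.3 − 29.8)/2 = 11.75 ft; q_4 = 4.35 × 3.88 × 11.75 = 198.3 ft³/s
w_5 = (65.9 − 42.9)/2 = 11.5 ft; q_5 = 2.92 × 2.48 × 11.5 = 83.28 ft³/s
w_6 = (74.4 − 53.3)/2 = 10.55 ft; q_6 = 3.47 × 2.05 × 10.55 = 75.05 ft³/s
w_7 = (74.4 − 65.9)/2 = 4.25 ft; q_7 = 1.57 × 0.94 × 4.25 = 6.272 ft³/s
Q = Σ qᵢ = 587.8 ft³/s

588 ft³/s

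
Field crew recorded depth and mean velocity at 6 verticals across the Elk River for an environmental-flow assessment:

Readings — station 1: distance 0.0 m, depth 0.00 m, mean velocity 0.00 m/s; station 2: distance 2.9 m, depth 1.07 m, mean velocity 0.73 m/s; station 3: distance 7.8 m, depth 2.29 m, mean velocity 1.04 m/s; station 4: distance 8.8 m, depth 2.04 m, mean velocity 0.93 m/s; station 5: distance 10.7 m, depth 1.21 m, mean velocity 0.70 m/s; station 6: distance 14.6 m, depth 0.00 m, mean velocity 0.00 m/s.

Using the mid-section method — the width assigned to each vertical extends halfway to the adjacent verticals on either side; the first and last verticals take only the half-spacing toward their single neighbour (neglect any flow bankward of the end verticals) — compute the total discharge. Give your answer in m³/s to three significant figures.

w_2 = (7.8 − 0.0)/2 = 3.9 m; q_2 = 0.73 × 1.07 × 3.9 = 3.046 m³/s
w_3 = (8.8 − 2.9)/2 = 2.95 m; q_3 = 1.04 × 2.29 × 2.95 = 7.026 m³/s
w_4 = (10.7 − 7.8)/2 = 1.45 m; q_4 = 0.93 × 2.04 × 1.45 = 2.751 m³/s
w_5 = (14.6 − 8.8)/2 = 2.9 m; q_5 = 0.70 × 1.21 × 2.9 = 2.456 m³/s
Stations 1, 6 contribute zero (depth or velocity is 0).
Q = Σ qᵢ = 15.28 m³/s

15.3 m³/s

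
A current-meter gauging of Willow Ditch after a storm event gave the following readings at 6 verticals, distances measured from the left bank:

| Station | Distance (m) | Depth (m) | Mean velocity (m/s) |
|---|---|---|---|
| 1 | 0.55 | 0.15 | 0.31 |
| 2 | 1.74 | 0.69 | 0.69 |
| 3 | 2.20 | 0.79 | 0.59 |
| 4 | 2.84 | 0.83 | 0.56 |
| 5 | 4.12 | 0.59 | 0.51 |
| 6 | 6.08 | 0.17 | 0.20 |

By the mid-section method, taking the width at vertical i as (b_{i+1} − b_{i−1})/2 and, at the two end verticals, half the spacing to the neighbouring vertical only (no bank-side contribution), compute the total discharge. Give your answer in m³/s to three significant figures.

1.64 m³/s

w_1 = (1.74 − 0.55)/2 = 0.595 m; q_1 = 0.31 × 0.15 × 0.595 = 0.02767 m³/s
w_2 = (2.20 − 0.55)/2 = 0.825 m; q_2 = 0.69 × 0.69 × 0.825 = 0.3928 m³/s
w_3 = (2.84 − 1.74)/2 = 0.55 m; q_3 = 0.59 × 0.79 × 0.55 = 0.2564 m³/s
w_4 = (4.12 − 2.20)/2 = 0.96 m; q_4 = 0.56 × 0.83 × 0.96 = 0.4462 m³/s
w_5 = (6.08 − 2.84)/2 = 1.62 m; q_5 = 0.51 × 0.59 × 1.62 = 0.4875 m³/s
w_6 = (6.08 − 4.12)/2 = 0.98 m; q_6 = 0.20 × 0.17 × 0.98 = 0.03332 m³/s
Q = Σ qᵢ = 1.644 m³/s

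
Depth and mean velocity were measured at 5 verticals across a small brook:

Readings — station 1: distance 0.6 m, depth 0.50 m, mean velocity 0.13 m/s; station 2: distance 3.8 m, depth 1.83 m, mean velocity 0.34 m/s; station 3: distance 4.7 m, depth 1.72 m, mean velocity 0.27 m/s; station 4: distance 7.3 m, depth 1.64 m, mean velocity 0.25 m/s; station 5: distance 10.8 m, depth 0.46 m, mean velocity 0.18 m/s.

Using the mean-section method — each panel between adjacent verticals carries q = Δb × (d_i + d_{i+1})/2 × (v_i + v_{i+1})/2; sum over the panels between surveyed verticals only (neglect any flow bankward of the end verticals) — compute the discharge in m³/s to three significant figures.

Panel 1-2: Δb = 3.2 m, d̄ = (0.50+1.83)/2 = 1.165, v̄ = (0.13+0.34)/2 = 0.235 → q = 3.2×1.165×0.235 = 0.8761 m³/s
Panel 2-3: Δb = 0.9 m, d̄ = (1.83+1.72)/2 = 1.775, v̄ = (0.34+0.27)/2 = 0.305 → q = 0.9×1.775×0.305 = 0.4872 m³/s
Panel 3-4: Δb = 2.6 m, d̄ = (1.72+1.64)/2 = 1.68, v̄ = (0.27+0.25)/2 = 0.26 → q = 2.6×1.68×0.26 = 1.136 m³/s
Panel 4-5: Δb = 3.5 m, d̄ = (1.64+0.46)/2 = 1.05, v̄ = (0.25+0.18)/2 = 0.215 → q = 3.5×1.05×0.215 = 0.7901 m³/s
Q = Σ q = 3.289 m³/s

3.29 m³/s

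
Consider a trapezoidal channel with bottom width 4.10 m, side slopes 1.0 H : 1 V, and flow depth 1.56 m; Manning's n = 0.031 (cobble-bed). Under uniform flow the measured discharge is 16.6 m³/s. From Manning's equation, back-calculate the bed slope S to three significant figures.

A = (b + z·y)·y = (4.10 + 1.0×1.56)×1.56 = 8.830 m²
P = b + 2y√(1+z²) = 4.10 + 2×1.56×√(1+1.0²) = 8.512 m
R = A/P = 8.830/8.512 = 1.037 m
S = (Q·n / (1·A·R^(2/3)))² = (16.6×0.031 / (1×8.830×1.025))² = 0.003235

0.00323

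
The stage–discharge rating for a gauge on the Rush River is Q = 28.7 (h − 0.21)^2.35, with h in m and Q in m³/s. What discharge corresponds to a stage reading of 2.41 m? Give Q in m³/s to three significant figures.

183 m³/s

Q = 28.7 × (2.41 − 0.21)^2.35 = 28.7 × 2.2^2.35 = 183.1 m³/s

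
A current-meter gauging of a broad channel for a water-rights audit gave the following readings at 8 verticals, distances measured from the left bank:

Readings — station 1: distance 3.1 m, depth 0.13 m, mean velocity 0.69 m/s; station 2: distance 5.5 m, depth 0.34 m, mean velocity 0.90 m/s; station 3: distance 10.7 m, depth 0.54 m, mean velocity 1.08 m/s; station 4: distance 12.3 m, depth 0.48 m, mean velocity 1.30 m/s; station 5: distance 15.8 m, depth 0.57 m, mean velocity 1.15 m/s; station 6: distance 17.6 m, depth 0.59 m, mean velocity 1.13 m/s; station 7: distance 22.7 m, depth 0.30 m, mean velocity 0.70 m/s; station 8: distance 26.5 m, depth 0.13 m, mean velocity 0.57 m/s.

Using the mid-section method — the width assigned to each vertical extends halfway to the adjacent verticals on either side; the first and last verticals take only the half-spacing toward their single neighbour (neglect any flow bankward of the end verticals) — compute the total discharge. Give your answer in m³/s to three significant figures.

9.96 m³/s

w_1 = (5.5 − 3.1)/2 = 1.2 m; q_1 = 0.69 × 0.13 × 1.2 = 0.1076 m³/s
w_2 = (10.7 − 3.1)/2 = 3.8 m; q_2 = 0.90 × 0.34 × 3.8 = 1.163 m³/s
w_3 = (12.3 − 5.5)/2 = 3.4 m; q_3 = 1.08 × 0.54 × 3.4 = 1.983 m³/s
w_4 = (15.8 − 10.7)/2 = 2.55 m; q_4 = 1.30 × 0.48 × 2.55 = 1.591 m³/s
w_5 = (17.6 − 12.3)/2 = 2.65 m; q_5 = 1.15 × 0.57 × 2.65 = 1.737 m³/s
w_6 = (22.7 − 15.8)/2 = 3.45 m; q_6 = 1.13 × 0.59 × 3.45 = 2.300 m³/s
w_7 = (26.5 − 17.6)/2 = 4.45 m; q_7 = 0.70 × 0.30 × 4.45 = 0.9345 m³/s
w_8 = (26.5 − 22.7)/2 = 1.9 m; q_8 = 0.57 × 0.13 × 1.9 = 0.1408 m³/s
Q = Σ qᵢ = 9.957 m³/s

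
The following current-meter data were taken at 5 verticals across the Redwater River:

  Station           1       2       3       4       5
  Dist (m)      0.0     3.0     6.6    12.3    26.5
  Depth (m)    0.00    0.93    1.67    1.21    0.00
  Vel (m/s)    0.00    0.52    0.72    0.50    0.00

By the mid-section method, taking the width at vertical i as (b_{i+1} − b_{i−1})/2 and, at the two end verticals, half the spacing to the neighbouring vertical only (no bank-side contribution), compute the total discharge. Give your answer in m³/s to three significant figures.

13.2 m³/s

w_2 = (6.6 − 0.0)/2 = 3.3 m; q_2 = 0.52 × 0.93 × 3.3 = 1.596 m³/s
w_3 = (12.3 − 3.0)/2 = 4.65 m; q_3 = 0.72 × 1.67 × 4.65 = 5.591 m³/s
w_4 = (26.5 − 6.6)/2 = 9.95 m; q_4 = 0.50 × 1.21 × 9.95 = 6.020 m³/s
Stations 1, 5 contribute zero (depth or velocity is 0).
Q = Σ qᵢ = 13.21 m³/s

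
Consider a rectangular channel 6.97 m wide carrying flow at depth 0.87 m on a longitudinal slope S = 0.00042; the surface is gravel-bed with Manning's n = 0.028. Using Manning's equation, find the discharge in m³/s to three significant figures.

3.49 m³/s

A = b·y = 6.97 × 0.87 = 6.064 m²
P = b + 2y = 6.97 + 2×0.87 = 8.710 m
R = A/P = 6.064/8.710 = 0.6962 m
Q = (1/n)·A·R^(2/3)·S^(1/2) = (1/0.028) × 6.064 × 0.6962^(2/3) × 0.00042^(1/2) = 3.486 m³/s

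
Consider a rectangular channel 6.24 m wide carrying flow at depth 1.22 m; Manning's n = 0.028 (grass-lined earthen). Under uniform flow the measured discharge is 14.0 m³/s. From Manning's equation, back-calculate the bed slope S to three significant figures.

A = b·y = 6.24 × 1.22 = 7.613 m²
P = b + 2y = 6.24 + 2×1.22 = 8.680 m
R = A/P = 7.613/8.680 = 0.8771 m
S = (Q·n / (1·A·R^(2/3)))² = (14.0×0.028 / (1×7.613×0.9163))² = 0.003158

0.00316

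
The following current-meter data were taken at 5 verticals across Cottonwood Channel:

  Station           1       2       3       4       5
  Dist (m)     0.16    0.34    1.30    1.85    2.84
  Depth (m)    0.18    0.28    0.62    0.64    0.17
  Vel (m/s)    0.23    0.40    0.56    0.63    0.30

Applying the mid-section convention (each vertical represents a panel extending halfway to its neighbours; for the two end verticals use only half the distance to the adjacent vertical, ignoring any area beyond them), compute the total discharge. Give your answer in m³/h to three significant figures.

2400 m³/h

w_1 = (0.34 − 0.16)/2 = 0.09 m; q_1 = 0.23 × 0.18 × 0.09 = 0.003726 m³/s
w_2 = (1.30 − 0.16)/2 = 0.57 m; q_2 = 0.40 × 0.28 × 0.57 = 0.06384 m³/s
w_3 = (1.85 − 0.34)/2 = 0.755 m; q_3 = 0.56 × 0.62 × 0.755 = 0.2621 m³/s
w_4 = (2.84 − 1.30)/2 = 0.77 m; q_4 = 0.63 × 0.64 × 0.77 = 0.3105 m³/s
w_5 = (2.84 − 1.85)/2 = 0.495 m; q_5 = 0.30 × 0.17 × 0.495 = 0.02525 m³/s
Q = Σ qᵢ = 0.6654 m³/s
= 0.6654 × 3600 = 2395 m³/h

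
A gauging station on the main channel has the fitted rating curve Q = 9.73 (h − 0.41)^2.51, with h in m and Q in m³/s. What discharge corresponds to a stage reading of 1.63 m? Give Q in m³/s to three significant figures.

Q = 9.73 × (1.63 − 0.41)^2.51 = 9.73 × 1.22^2.51 = 16.03 m³/s

16.0 m³/s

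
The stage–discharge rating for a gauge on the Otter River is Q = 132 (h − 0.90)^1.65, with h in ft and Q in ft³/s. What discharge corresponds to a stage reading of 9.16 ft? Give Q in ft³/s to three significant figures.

4300 ft³/s

Q = 132 × (9.16 − 0.90)^1.65 = 132 × 8.26^1.65 = 4301 ft³/s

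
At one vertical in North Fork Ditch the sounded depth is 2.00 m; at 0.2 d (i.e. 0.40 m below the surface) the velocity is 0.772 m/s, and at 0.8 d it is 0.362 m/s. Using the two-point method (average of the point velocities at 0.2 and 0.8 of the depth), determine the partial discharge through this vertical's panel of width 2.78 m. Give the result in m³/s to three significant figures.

3.15 m³/s

v̄ = (0.772 + 0.362) / 2 = 0.5670 m/s
q = v̄ × d × w = 0.5670 × 2.00 × 2.78 = 3.153 m³/s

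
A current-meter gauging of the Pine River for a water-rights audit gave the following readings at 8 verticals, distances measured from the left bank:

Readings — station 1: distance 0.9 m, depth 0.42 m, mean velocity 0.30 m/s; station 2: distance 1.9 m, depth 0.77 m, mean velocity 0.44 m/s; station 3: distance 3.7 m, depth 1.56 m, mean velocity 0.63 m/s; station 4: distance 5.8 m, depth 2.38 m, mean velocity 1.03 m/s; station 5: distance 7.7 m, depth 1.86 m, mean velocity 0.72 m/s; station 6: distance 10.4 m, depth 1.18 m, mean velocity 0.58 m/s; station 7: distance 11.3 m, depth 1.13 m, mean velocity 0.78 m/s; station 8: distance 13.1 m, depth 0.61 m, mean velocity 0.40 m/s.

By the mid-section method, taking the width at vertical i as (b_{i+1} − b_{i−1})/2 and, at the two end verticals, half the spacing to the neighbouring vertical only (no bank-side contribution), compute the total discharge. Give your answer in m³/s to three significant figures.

w_1 = (1.9 − 0.9)/2 = 0.5 m; q_1 = 0.30 × 0.42 × 0.5 = 0.06300 m³/s
w_2 = (3.7 − 0.9)/2 = 1.4 m; q_2 = 0.44 × 0.77 × 1.4 = 0.4743 m³/s
w_3 = (5.8 − 1.9)/2 = 1.95 m; q_3 = 0.63 × 1.56 × 1.95 = 1.916 m³/s
w_4 = (7.7 − 3.7)/2 = 2 m; q_4 = 1.03 × 2.38 × 2 = 4.903 m³/s
w_5 = (10.4 − 5.8)/2 = 2.3 m; q_5 = 0.72 × 1.86 × 2.3 = 3.080 m³/s
w_6 = (11.3 − 7.7)/2 = 1.8 m; q_6 = 0.58 × 1.18 × 1.8 = 1.232 m³/s
w_7 = (13.1 − 10.4)/2 = 1.35 m; q_7 = 0.78 × 1.13 × 1.35 = 1.190 m³/s
w_8 = (13.1 − 11.3)/2 = 0.9 m; q_8 = 0.40 × 0.61 × 0.9 = 0.2196 m³/s
Q = Σ qᵢ = 13.08 m³/s

13.1 m³/s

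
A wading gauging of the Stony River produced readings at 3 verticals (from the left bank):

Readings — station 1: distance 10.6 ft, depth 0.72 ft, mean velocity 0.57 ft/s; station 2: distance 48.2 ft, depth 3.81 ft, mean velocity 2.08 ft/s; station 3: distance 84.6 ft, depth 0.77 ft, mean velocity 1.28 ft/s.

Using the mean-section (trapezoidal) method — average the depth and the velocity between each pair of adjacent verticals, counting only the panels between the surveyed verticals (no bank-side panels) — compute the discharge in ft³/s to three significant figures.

Panel 1-2: Δb = 37.6 ft, d̄ = (0.72+3.81)/2 = 2.265, v̄ = (0.57+2.08)/2 = 1.325 → q = 37.6×2.265×1.325 = 112.8 ft³/s
Panel 2-3: Δb = 36.4 ft, d̄ = (3.81+0.77)/2 = 2.29, v̄ = (2.08+1.28)/2 = 1.68 → q = 36.4×2.29×1.68 = 140.0 ft³/s
Q = Σ q = 252.9 ft³/s

253 ft³/s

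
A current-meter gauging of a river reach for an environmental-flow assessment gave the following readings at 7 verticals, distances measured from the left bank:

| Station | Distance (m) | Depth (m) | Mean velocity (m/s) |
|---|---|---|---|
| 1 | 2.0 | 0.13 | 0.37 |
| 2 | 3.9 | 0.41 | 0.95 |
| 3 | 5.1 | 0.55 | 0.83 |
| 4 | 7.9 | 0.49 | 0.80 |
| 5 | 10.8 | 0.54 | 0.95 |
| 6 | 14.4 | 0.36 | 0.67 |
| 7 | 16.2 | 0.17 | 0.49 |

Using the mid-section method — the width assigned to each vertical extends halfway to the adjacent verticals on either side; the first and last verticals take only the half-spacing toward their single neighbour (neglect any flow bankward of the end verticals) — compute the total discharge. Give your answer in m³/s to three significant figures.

w_1 = (3.9 − 2.0)/2 = 0.95 m; q_1 = 0.37 × 0.13 × 0.95 = 0.04570 m³/s
w_2 = (5.1 − 2.0)/2 = 1.55 m; q_2 = 0.95 × 0.41 × 1.55 = 0.6037 m³/s
w_3 = (7.9 − 3.9)/2 = 2 m; q_3 = 0.83 × 0.55 × 2 = 0.9130 m³/s
w_4 = (10.8 − 5.1)/2 = 2.85 m; q_4 = 0.80 × 0.49 × 2.85 = 1.117 m³/s
w_5 = (14.4 − 7.9)/2 = 3.25 m; q_5 = 0.95 × 0.54 × 3.25 = 1.667 m³/s
w_6 = (16.2 − 10.8)/2 = 2.7 m; q_6 = 0.67 × 0.36 × 2.7 = 0.6512 m³/s
w_7 = (16.2 − 14.4)/2 = 0.9 m; q_7 = 0.49 × 0.17 × 0.9 = 0.07497 m³/s
Q = Σ qᵢ = 5.073 m³/s

5.07 m³/s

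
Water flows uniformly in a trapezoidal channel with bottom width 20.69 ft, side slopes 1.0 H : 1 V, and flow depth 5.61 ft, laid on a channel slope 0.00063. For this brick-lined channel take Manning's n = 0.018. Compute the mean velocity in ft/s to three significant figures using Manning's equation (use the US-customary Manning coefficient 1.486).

A = (b + z·y)·y = (20.69 + 1.0×5.61)×5.61 = 147.5 ft²
P = b + 2y√(1+z²) = 20.69 + 2×5.61×√(1+1.0²) = 36.56 ft
R = A/P = 147.5/36.56 = 4.036 ft
Q = (1.486/n)·A·R^(2/3)·S^(1/2) = (1.486/0.018) × 147.5 × 4.036^(2/3) × 0.00063^(1/2) = 775.0 ft³/s
V = Q/A = 775.0/147.5 = 5.253 ft/s

5.25 ft/s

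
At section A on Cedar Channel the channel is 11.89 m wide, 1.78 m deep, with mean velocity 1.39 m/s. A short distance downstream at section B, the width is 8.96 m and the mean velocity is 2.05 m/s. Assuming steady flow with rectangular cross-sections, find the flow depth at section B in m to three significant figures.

Q = A₁V₁ = (11.89×1.78) × 1.39 = 29.42 m³/s
d₂ = Q/(b₂ V₂) = 29.42/(8.96×2.05) = 1.602 m

1.60 m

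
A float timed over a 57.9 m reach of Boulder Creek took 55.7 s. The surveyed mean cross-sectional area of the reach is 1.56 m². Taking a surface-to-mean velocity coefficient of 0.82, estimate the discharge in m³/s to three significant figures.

v_surface = L / t̄ = 57.9 / 55.7 = 1.039 m/s
v_mean = 0.82 × 1.039 = 0.8524 m/s
Q = A × v_mean = 1.56 × 0.8524 = 1.330 m³/s

1.33 m³/s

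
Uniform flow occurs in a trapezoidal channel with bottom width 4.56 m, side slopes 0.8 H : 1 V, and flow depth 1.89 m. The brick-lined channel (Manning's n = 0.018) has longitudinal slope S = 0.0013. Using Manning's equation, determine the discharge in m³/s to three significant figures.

A = (b + z·y)·y = (4.56 + 0.8×1.89)×1.89 = 11.48 m²
P = b + 2y√(1+z²) = 4.56 + 2×1.89×√(1+0.8²) = 9.401 m
R = A/P = 11.48/9.401 = 1.221 m
Q = (1/n)·A·R^(2/3)·S^(1/2) = (1/0.018) × 11.48 × 1.221^(2/3) × 0.0013^(1/2) = 26.26 m³/s

26.3 m³/s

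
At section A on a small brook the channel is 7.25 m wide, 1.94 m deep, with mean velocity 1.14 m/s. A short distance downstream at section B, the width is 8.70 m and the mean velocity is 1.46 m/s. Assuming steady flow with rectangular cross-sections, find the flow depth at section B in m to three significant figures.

1.26 m

Q = A₁V₁ = (7.25×1.94) × 1.14 = 16.03 m³/s
d₂ = Q/(b₂ V₂) = 16.03/(8.70×1.46) = 1.262 m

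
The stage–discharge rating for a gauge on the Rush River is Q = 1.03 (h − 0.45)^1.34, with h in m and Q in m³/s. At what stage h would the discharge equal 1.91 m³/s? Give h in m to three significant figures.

h − h₀ = (Q/C)^(1/b) = (1.91/1.03)^(1/1.34) = 1.585 m
h = 0.45 + 1.585 = 2.035 m

2.04 m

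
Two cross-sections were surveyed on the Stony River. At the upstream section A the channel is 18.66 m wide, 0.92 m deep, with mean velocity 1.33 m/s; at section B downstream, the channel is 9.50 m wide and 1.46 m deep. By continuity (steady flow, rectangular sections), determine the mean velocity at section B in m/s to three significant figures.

Q = A₁V₁ = (18.66×0.92) × 1.33 = 22.83 m³/s
A₂ = 9.50 × 1.46 = 13.87 m²
V₂ = Q/A₂ = 22.83/13.87 = 1.646 m/s

1.65 m/s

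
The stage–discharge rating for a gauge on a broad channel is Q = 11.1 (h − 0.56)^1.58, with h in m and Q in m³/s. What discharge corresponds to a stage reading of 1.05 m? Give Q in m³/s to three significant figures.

Q = 11.1 × (1.05 − 0.56)^1.58 = 11.1 × 0.49^1.58 = 3.596 m³/s

3.60 m³/s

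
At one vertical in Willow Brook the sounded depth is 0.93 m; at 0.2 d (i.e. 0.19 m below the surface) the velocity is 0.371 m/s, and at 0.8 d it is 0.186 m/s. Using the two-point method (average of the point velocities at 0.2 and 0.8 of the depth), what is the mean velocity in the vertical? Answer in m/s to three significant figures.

0.279 m/s

v̄ = (0.371 + 0.186) / 2 = 0.2785 m/s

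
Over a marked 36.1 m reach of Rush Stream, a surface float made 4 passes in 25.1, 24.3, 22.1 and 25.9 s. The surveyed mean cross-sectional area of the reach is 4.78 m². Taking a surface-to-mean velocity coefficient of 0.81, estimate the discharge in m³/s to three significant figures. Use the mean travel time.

t̄ = (25.1 + 24.3 + 22.1 + 25.9) / 4 = 24.35 s
v_surface = L / t̄ = 36.1 / 24.35 = 1.483 m/s
v_mean = 0.81 × 1.483 = 1.201 m/s
Q = A × v_mean = 4.78 × 1.201 = 5.740 m³/s

5.74 m³/s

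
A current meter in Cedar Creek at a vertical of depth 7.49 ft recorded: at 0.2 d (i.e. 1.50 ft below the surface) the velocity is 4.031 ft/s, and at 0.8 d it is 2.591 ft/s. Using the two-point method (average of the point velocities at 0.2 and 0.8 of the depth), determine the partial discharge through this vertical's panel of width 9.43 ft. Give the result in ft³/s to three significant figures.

v̄ = (4.031 + 2.591) / 2 = 3.311 ft/s
q = v̄ × d × w = 3.311 × 7.49 × 9.43 = 233.9 ft³/s

234 ft³/s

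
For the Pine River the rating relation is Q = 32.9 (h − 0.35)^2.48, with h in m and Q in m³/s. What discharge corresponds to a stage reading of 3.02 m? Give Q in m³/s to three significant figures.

376 m³/s

Q = 32.9 × (3.02 − 0.35)^2.48 = 32.9 × 2.67^2.48 = 375.8 m³/s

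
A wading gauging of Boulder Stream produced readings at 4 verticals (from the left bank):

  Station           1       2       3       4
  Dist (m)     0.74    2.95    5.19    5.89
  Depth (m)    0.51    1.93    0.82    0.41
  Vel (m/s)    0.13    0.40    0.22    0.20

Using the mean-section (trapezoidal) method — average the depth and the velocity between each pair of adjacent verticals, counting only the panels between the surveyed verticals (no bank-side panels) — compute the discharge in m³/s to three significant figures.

1.76 m³/s

Panel 1-2: Δb = 2.21 m, d̄ = (0.51+1.93)/2 = 1.22, v̄ = (0.13+0.40)/2 = 0.265 → q = 2.21×1.22×0.265 = 0.7145 m³/s
Panel 2-3: Δb = 2.24 m, d̄ = (1.93+0.82)/2 = 1.375, v̄ = (0.40+0.22)/2 = 0.31 → q = 2.24×1.375×0.31 = 0.9548 m³/s
Panel 3-4: Δb = 0.7 m, d̄ = (0.82+0.41)/2 = 0.615, v̄ = (0.22+0.20)/2 = 0.21 → q = 0.7×0.615×0.21 = 0.09041 m³/s
Q = Σ q = 1.760 m³/s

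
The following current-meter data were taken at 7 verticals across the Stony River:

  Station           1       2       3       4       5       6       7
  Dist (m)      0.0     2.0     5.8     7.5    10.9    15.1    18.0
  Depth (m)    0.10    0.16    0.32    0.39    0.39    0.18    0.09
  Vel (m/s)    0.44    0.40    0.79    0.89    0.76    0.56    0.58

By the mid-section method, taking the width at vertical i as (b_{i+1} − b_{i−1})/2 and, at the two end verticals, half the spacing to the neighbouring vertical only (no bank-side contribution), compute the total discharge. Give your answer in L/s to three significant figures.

w_1 = (2.0 − 0.0)/2 = 1 m; q_1 = 0.44 × 0.10 × 1 = 0.04400 m³/s
w_2 = (5.8 − 0.0)/2 = 2.9 m; q_2 = 0.40 × 0.16 × 2.9 = 0.1856 m³/s
w_3 = (7.5 − 2.0)/2 = 2.75 m; q_3 = 0.79 × 0.32 × 2.75 = 0.6952 m³/s
w_4 = (10.9 − 5.8)/2 = 2.55 m; q_4 = 0.89 × 0.39 × 2.55 = 0.8851 m³/s
w_5 = (15.1 − 7.5)/2 = 3.8 m; q_5 = 0.76 × 0.39 × 3.8 = 1.126 m³/s
w_6 = (18.0 − 10.9)/2 = 3.55 m; q_6 = 0.56 × 0.18 × 3.55 = 0.3578 m³/s
w_7 = (18.0 − 15.1)/2 = 1.45 m; q_7 = 0.58 × 0.09 × 1.45 = 0.07569 m³/s
Q = Σ qᵢ = 3.370 m³/s
= 3.370 × 1000 = 3370 L/s

3370 L/s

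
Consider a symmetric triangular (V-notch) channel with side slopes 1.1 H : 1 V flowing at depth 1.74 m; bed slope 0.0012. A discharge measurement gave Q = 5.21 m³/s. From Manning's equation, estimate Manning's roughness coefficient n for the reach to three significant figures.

0.0165

A = z·y² = 1.1×1.74² = 3.330 m²
P = 2y√(1+z²) = 2×1.74×√(1+1.1²) = 5.173 m
R = A/P = 3.330/5.173 = 0.6437 m
n = (1/Q)·A·R^(2/3)·S^(1/2) = (1/5.21) × 3.330 × 0.7456 × 0.03464 = 0.01651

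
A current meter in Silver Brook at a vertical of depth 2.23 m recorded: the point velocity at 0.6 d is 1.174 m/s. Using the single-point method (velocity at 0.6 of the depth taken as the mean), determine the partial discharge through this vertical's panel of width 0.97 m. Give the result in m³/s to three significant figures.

v̄ = v₀.₆ = 1.174 m/s
q = v̄ × d × w = 1.174 × 2.23 × 0.97 = 2.539 m³/s

2.54 m³/s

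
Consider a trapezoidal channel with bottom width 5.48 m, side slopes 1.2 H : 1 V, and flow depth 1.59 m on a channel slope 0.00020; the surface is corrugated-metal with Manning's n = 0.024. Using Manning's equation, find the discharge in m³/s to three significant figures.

A = (b + z·y)·y = (5.48 + 1.2×1.59)×1.59 = 11.75 m²
P = b + 2y√(1+z²) = 5.48 + 2×1.59×√(1+1.2²) = 10.45 m
R = A/P = 11.75/10.45 = 1.124 m
Q = (1/n)·A·R^(2/3)·S^(1/2) = (1/0.024) × 11.75 × 1.124^(2/3) × 0.00020^(1/2) = 7.485 m³/s

7.48 m³/s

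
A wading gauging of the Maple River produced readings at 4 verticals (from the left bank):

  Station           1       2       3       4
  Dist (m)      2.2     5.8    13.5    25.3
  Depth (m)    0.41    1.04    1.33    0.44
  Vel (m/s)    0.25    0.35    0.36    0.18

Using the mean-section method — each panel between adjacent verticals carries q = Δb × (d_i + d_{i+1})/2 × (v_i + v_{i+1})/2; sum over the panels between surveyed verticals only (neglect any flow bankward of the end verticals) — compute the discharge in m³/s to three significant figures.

Panel 1-2: Δb = 3.6 m, d̄ = (0.41+1.04)/2 = 0.725, v̄ = (0.25+0.35)/2 = 0.3 → q = 3.6×0.725×0.3 = 0.7830 m³/s
Panel 2-3: Δb = 7.7 m, d̄ = (1.04+1.33)/2 = 1.185, v̄ = (0.35+0.36)/2 = 0.355 → q = 7.7×1.185×0.355 = 3.239 m³/s
Panel 3-4: Δb = 11.8 m, d̄ = (1.33+0.44)/2 = 0.885, v̄ = (0.36+0.18)/2 = 0.27 → q = 11.8×0.885×0.27 = 2.820 m³/s
Q = Σ q = 6.842 m³/s

6.84 m³/s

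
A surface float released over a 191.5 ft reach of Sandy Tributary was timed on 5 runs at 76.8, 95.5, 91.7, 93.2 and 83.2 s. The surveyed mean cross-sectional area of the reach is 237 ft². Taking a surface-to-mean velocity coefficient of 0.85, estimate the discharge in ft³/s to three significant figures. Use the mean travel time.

t̄ = (76.8 + 95.5 + 91.7 + 93.2 + 83.2) / 5 = 88.08 s
v_surface = L / t̄ = 191.5 / 88.08 = 2.174 ft/s
v_mean = 0.85 × 2.174 = 1.848 ft/s
Q = A × v_mean = 237 × 1.848 = 438.0 ft³/s

438 ft³/s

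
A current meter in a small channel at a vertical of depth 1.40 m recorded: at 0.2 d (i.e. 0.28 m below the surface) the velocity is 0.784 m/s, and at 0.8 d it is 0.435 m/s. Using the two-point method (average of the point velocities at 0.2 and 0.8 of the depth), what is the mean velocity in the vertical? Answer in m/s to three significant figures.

v̄ = (0.784 + 0.435) / 2 = 0.6095 m/s

0.610 m/s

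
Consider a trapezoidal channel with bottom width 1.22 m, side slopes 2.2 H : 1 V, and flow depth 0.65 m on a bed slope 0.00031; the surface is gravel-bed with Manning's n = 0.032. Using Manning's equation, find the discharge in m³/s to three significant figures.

A = (b + z·y)·y = (1.22 + 2.2×0.65)×0.65 = 1.723 m²
P = b + 2y√(1+z²) = 1.22 + 2×0.65×√(1+2.2²) = 4.362 m
R = A/P = 1.723/4.362 = 0.3949 m
Q = (1/n)·A·R^(2/3)·S^(1/2) = (1/0.032) × 1.723 × 0.3949^(2/3) × 0.00031^(1/2) = 0.5102 m³/s

0.510 m³/s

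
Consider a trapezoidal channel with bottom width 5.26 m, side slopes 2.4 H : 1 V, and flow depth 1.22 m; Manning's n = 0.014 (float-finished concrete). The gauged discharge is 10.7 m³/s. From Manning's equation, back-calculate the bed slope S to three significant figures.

A = (b + z·y)·y = (5.26 + 2.4×1.22)×1.22 = 9.989 m²
P = b + 2y√(1+z²) = 5.26 + 2×1.22×√(1+2.4²) = 11.60 m
R = A/P = 9.989/11.60 = 0.8609 m
S = (Q·n / (1·A·R^(2/3)))² = (10.7×0.014 / (1×9.989×0.9049))² = 0.0002746

0.000275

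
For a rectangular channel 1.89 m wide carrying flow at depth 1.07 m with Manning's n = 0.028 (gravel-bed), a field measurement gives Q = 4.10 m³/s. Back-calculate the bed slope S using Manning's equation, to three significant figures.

A = b·y = 1.89 × 1.07 = 2.022 m²
P = b + 2y = 1.89 + 2×1.07 = 4.030 m
R = A/P = 2.022/4.030 = 0.5018 m
S = (Q·n / (1·A·R^(2/3)))² = (4.10×0.028 / (1×2.022×0.6315))² = 0.008081

0.00808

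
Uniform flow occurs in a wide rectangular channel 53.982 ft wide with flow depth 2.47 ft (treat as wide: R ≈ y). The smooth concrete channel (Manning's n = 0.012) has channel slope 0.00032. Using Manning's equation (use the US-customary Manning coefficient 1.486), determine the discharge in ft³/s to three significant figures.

540 ft³/s

A = b·y = 53.982 × 2.47 = 133.3 ft²
Wide channel: R ≈ y = 2.47 ft
Q = (1.486/n)·A·R^(2/3)·S^(1/2) = (1.486/0.012) × 133.3 × 2.470^(2/3) × 0.00032^(1/2) = 539.7 ft³/s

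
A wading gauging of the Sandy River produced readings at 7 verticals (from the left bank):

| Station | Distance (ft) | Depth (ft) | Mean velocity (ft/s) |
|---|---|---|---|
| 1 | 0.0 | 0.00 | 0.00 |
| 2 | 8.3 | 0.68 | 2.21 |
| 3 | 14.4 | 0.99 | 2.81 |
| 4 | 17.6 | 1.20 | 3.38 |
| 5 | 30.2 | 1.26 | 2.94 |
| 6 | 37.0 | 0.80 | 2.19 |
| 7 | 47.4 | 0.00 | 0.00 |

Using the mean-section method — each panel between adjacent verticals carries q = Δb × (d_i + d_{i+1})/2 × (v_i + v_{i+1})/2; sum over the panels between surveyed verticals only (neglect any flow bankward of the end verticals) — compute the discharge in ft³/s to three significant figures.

Panel 1-2: Δb = 8.3 ft, d̄ = (0.00+0.68)/2 = 0.34, v̄ = (0.00+2.21)/2 = 1.105 → q = 8.3×0.34×1.105 = 3.118 ft³/s
Panel 2-3: Δb = 6.1 ft, d̄ = (0.68+0.99)/2 = 0.835, v̄ = (2.21+2.81)/2 = 2.51 → q = 6.1×0.835×2.51 = 12.78 ft³/s
Panel 3-4: Δb = 3.2 ft, d̄ = (0.99+1.20)/2 = 1.095, v̄ = (2.81+3.38)/2 = 3.095 → q = 3.2×1.095×3.095 = 10.84 ft³/s
Panel 4-5: Δb = 12.6 ft, d̄ = (1.20+1.26)/2 = 1.23, v̄ = (3.38+2.94)/2 = 3.16 → q = 12.6×1.23×3.16 = 48.97 ft³/s
Panel 5-6: Δb = 6.8 ft, d̄ = (1.26+0.80)/2 = 1.03, v̄ = (2.94+2.19)/2 = 2.565 → q = 6.8×1.03×2.565 = 17.97 ft³/s
Panel 6-7: Δb = 10.4 ft, d̄ = (0.80+0.00)/2 = 0.4, v̄ = (2.19+0.00)/2 = 1.095 → q = 10.4×0.4×1.095 = 4.555 ft³/s
Q = Σ q = 98.24 ft³/s

98.2 ft³/s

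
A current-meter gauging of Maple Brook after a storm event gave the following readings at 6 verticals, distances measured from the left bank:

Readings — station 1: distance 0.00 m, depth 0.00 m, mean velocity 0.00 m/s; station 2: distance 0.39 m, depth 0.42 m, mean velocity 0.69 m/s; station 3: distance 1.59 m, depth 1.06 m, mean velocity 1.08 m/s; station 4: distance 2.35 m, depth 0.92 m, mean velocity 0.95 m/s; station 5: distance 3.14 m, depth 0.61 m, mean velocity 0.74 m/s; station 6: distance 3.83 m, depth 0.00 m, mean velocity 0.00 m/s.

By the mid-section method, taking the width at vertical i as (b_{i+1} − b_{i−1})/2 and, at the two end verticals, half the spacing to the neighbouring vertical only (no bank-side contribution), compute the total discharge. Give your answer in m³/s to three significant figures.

2.36 m³/s

w_2 = (1.59 − 0.00)/2 = 0.795 m; q_2 = 0.69 × 0.42 × 0.795 = 0.2304 m³/s
w_3 = (2.35 − 0.39)/2 = 0.98 m; q_3 = 1.08 × 1.06 × 0.98 = 1.122 m³/s
w_4 = (3.14 − 1.59)/2 = 0.775 m; q_4 = 0.95 × 0.92 × 0.775 = 0.6774 m³/s
w_5 = (3.83 − 2.35)/2 = 0.74 m; q_5 = 0.74 × 0.61 × 0.74 = 0.3340 m³/s
Stations 1, 6 contribute zero (depth or velocity is 0).
Q = Σ qᵢ = 2.364 m³/s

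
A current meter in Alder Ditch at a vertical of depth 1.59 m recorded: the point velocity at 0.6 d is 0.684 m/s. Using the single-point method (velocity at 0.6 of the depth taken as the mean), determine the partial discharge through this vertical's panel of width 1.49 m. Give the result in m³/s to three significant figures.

v̄ = v₀.₆ = 0.684 m/s
q = v̄ × d × w = 0.6840 × 1.59 × 1.49 = 1.620 m³/s

1.62 m³/s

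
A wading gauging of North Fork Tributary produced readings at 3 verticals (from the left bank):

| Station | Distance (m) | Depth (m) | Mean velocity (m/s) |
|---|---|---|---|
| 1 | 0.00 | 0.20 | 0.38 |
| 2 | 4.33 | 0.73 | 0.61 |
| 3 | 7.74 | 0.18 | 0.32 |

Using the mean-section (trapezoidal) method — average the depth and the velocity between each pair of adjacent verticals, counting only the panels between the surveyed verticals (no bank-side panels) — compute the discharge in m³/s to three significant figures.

Panel 1-2: Δb = 4.33 m, d̄ = (0.20+0.73)/2 = 0.465, v̄ = (0.38+0.61)/2 = 0.495 → q = 4.33×0.465×0.495 = 0.9967 m³/s
Panel 2-3: Δb = 3.41 m, d̄ = (0.73+0.18)/2 = 0.455, v̄ = (0.61+0.32)/2 = 0.465 → q = 3.41×0.455×0.465 = 0.7215 m³/s
Q = Σ q = 1.718 m³/s

1.72 m³/s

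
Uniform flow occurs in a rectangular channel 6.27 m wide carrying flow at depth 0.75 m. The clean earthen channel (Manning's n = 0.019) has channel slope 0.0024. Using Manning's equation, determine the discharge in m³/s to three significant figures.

8.68 m³/s

A = b·y = 6.27 × 0.75 = 4.703 m²
P = b + 2y = 6.27 + 2×0.75 = 7.770 m
R = A/P = 4.703/7.770 = 0.6052 m
Q = (1/n)·A·R^(2/3)·S^(1/2) = (1/0.019) × 4.703 × 0.6052^(2/3) × 0.0024^(1/2) = 8.675 m³/s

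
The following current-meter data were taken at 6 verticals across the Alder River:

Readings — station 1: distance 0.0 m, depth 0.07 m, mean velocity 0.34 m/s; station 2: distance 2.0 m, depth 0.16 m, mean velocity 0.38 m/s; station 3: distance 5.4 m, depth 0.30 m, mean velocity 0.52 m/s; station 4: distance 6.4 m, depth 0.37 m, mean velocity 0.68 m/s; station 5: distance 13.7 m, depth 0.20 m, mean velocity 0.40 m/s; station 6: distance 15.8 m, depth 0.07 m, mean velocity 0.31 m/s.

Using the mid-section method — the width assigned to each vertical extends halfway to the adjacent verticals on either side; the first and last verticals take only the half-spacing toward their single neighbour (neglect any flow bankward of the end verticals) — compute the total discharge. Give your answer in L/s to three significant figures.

w_1 = (2.0 − 0.0)/2 = 1 m; q_1 = 0.34 × 0.07 × 1 = 0.02380 m³/s
w_2 = (5.4 − 0.0)/2 = 2.7 m; q_2 = 0.38 × 0.16 × 2.7 = 0.1642 m³/s
w_3 = (6.4 − 2.0)/2 = 2.2 m; q_3 = 0.52 × 0.30 × 2.2 = 0.3432 m³/s
w_4 = (13.7 − 5.4)/2 = 4.15 m; q_4 = 0.68 × 0.37 × 4.15 = 1.044 m³/s
w_5 = (15.8 − 6.4)/2 = 4.7 m; q_5 = 0.40 × 0.20 × 4.7 = 0.3760 m³/s
w_6 = (15.8 − 13.7)/2 = 1.05 m; q_6 = 0.31 × 0.07 × 1.05 = 0.02279 m³/s
Q = Σ qᵢ = 1.974 m³/s
= 1.974 × 1000 = 1974 L/s

1970 L/s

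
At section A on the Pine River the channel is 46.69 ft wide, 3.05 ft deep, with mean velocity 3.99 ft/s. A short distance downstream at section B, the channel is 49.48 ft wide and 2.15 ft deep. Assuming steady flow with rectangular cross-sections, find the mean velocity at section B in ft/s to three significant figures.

Q = A₁V₁ = (46.69×3.05) × 3.99 = 568.2 ft³/s
A₂ = 49.48 × 2.15 = 106.4 ft²
V₂ = Q/A₂ = 568.2/106.4 = 5.341 ft/s

5.34 ft/s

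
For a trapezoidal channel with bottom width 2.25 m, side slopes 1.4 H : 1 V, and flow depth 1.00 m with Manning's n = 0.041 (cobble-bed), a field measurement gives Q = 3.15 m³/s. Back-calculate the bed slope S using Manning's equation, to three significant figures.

0.00226

A = (b + z·y)·y = (2.25 + 1.4×1.00)×1.00 = 3.650 m²
P = b + 2y√(1+z²) = 2.25 + 2×1.00×√(1+1.4²) = 5.691 m
R = A/P = 3.650/5.691 = 0.6414 m
S = (Q·n / (1·A·R^(2/3)))² = (3.15×0.041 / (1×3.650×0.7437))² = 0.002264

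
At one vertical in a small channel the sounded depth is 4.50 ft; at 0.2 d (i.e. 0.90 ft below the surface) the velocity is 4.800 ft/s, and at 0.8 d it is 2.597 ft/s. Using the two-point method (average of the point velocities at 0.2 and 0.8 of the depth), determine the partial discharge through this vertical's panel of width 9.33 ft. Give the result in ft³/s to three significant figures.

155 ft³/s

v̄ = (4.800 + 2.597) / 2 = 3.699 ft/s
q = v̄ × d × w = 3.699 × 4.50 × 9.33 = 155.3 ft³/s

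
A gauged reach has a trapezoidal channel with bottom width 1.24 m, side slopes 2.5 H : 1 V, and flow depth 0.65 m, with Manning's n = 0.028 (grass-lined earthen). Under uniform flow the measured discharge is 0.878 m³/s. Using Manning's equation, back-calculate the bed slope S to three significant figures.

A = (b + z·y)·y = (1.24 + 2.5×0.65)×0.65 = 1.862 m²
P = b + 2y√(1+z²) = 1.24 + 2×0.65×√(1+2.5²) = 4.740 m
R = A/P = 1.862/4.740 = 0.3929 m
S = (Q·n / (1·A·R^(2/3)))² = (0.878×0.028 / (1×1.862×0.5364))² = 0.0006057

0.000606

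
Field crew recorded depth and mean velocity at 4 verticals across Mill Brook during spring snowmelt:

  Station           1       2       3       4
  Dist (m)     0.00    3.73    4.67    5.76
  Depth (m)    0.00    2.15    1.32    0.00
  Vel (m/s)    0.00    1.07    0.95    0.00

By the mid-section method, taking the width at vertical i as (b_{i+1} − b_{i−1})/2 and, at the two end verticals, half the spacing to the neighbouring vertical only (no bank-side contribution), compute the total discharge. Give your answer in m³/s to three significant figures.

6.64 m³/s

w_2 = (4.67 − 0.00)/2 = 2.335 m; q_2 = 1.07 × 2.15 × 2.335 = 5.372 m³/s
w_3 = (5.76 − 3.73)/2 = 1.015 m; q_3 = 0.95 × 1.32 × 1.015 = 1.273 m³/s
Stations 1, 4 contribute zero (depth or velocity is 0).
Q = Σ qᵢ = 6.644 m³/s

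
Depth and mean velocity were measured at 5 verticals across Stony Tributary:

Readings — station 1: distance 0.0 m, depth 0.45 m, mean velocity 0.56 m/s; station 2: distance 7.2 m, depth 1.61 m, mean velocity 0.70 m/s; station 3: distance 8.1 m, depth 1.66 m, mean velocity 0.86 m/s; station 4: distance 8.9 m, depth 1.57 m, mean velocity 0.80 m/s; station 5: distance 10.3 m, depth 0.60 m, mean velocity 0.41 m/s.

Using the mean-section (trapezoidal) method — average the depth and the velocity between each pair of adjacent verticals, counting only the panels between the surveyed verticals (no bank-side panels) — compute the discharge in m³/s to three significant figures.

Panel 1-2: Δb = 7.2 m, d̄ = (0.45+1.61)/2 = 1.03, v̄ = (0.56+0.70)/2 = 0.63 → q = 7.2×1.03×0.63 = 4.672 m³/s
Panel 2-3: Δb = 0.9 m, d̄ = (1.61+1.66)/2 = 1.635, v̄ = (0.70+0.86)/2 = 0.78 → q = 0.9×1.635×0.78 = 1.148 m³/s
Panel 3-4: Δb = 0.8 m, d̄ = (1.66+1.57)/2 = 1.615, v̄ = (0.86+0.80)/2 = 0.83 → q = 0.8×1.615×0.83 = 1.072 m³/s
Panel 4-5: Δb = 1.4 m, d̄ = (1.57+0.60)/2 = 1.085, v̄ = (0.80+0.41)/2 = 0.605 → q = 1.4×1.085×0.605 = 0.9190 m³/s
Q = Σ q = 7.811 m³/s

7.81 m³/s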